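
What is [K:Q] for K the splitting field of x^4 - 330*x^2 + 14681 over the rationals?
[K:Q] = 4

f factors as (x^2 - 53)(x^2 - 277); the splitting field is K = Q(sqrt(53), sqrt(277)). Since 53, 277, and 14681 are all non-squares in Q, the three subfields Q(sqrt(53)), Q(sqrt(277)), Q(sqrt(14681)) are distinct degree-2 extensions, so [K:Q] = 4 (Klein four Galois group).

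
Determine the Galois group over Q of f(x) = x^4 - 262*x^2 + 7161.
Gal(K/Q) = V_4 (Klein four-group, Z/2Z × Z/2Z)

f factors as (x^2 - 231)(x^2 - 31), so the splitting field is K = Q(sqrt(231), sqrt(31)). The elements 231, 31, 7161 are all non-squares in Q, so sqrt(231) and sqrt(31) generate independent quadratic extensions. Thus [K:Q] = 4 and Gal(K/Q) is generated by the two order-2 automorphisms sqrt(231) ↦ -sqrt(231) and sqrt(31) ↦ -sqrt(31), giving V_4.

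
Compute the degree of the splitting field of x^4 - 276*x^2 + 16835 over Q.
[K:Q] = 4

f factors as (x^2 - 91)(x^2 - 185); the splitting field is K = Q(sqrt(91), sqrt(185)). Since 91, 185, and 16835 are all non-squares in Q, the three subfields Q(sqrt(91)), Q(sqrt(185)), Q(sqrt(16835)) are distinct degree-2 extensions, so [K:Q] = 4 (Klein four Galois group).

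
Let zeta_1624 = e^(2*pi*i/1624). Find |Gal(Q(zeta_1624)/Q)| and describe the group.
|Gal(Q(zeta_1624)/Q)| = phi(1624) = 672; group ≅ (Z/1624Z)^* ≅ Z/2Z × Z/2Z × Z/6Z × Z/28Z

The n-th cyclotomic polynomial Φ_1624(x) is the minimal polynomial of zeta_1624 over Q and has degree phi(1624) = 672. So Q(zeta_1624) is a degree-672 Galois extension with Galois group (Z/1624Z)^*. By CRT, (Z/1624Z)^* ≅ (Z/8Z)^* × (Z/7Z)^* × (Z/29Z)^*. Each prime-power unit group is (Z/8Z)^* ≅ Z/2Z × Z/2Z; (Z/7Z)^* ≅ Z/6Z; (Z/29Z)^* ≅ Z/28Z. Hence Gal(Q(zeta_1624)/Q) ≅ Z/2Z × Z/2Z × Z/6Z × Z/28Z.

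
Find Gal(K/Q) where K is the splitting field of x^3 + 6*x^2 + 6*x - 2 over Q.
Gal(K/Q) = S_3 (symmetric group of order 6)

Compute the discriminant of x^3 + (6)*x^2 + (6)*x + (-2): Δ = 756. Since Δ is not a rational square, the Galois group is not contained in A_3; it must be the full S_3 (irreducibility of the cubic rules out anything smaller).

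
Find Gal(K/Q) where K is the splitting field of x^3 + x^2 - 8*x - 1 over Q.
Gal(K/Q) = S_3 (symmetric group of order 6)

Compute the discriminant of x^3 + (1)*x^2 + (-8)*x + (-1): Δ = 2233. Since Δ is not a rational square, the Galois group is not contained in A_3; it must be the full S_3 (irreducibility of the cubic rules out anything smaller).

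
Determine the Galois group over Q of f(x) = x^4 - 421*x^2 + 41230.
Gal(K/Q) = V_4 (Klein four-group, Z/2Z × Z/2Z)

f factors as (x^2 - 155)(x^2 - 266), so the splitting field is K = Q(sqrt(155), sqrt(266)). The elements 155, 266, 41230 are all non-squares in Q, so sqrt(155) and sqrt(266) generate independent quadratic extensions. Thus [K:Q] = 4 and Gal(K/Q) is generated by the two order-2 automorphisms sqrt(155) ↦ -sqrt(155) and sqrt(266) ↦ -sqrt(266), giving V_4.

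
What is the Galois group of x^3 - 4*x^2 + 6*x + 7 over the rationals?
Gal(K/Q) = S_3 (symmetric group of order 6)

Compute the discriminant of x^3 + (-4)*x^2 + (6)*x + (7): Δ = -2843. Since Δ is not a rational square, the Galois group is not contained in A_3; it must be the full S_3 (irreducibility of the cubic rules out anything smaller).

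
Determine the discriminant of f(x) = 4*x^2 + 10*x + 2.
Δ = 68

For a quadratic a x^2 + b x + c the discriminant is Δ = b^2 - 4ac = (10)^2 - 4*(4)*(2) = 100 - (32) = 68.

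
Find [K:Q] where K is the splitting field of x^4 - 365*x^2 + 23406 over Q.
[K:Q] = 4

f factors as (x^2 - 83)(x^2 - 282); the splitting field is K = Q(sqrt(83), sqrt(282)). Since 83, 282, and 23406 are all non-squares in Q, the three subfields Q(sqrt(83)), Q(sqrt(282)), Q(sqrt(23406)) are distinct degree-2 extensions, so [K:Q] = 4 (Klein four Galois group).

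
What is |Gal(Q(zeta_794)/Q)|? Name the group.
|Gal(Q(zeta_794)/Q)| = phi(794) = 396; group ≅ (Z/794Z)^* ≅ Z/396Z

The n-th cyclotomic polynomial Φ_794(x) is the minimal polynomial of zeta_794 over Q and has degree phi(794) = 396. So Q(zeta_794) is a degree-396 Galois extension with Galois group (Z/794Z)^*. By CRT, (Z/794Z)^* ≅ (Z/2Z)^* × (Z/397Z)^*. Each prime-power unit group is (Z/2Z)^* ≅ trivial group (order 1); (Z/397Z)^* ≅ Z/396Z. Hence Gal(Q(zeta_794)/Q) ≅ Z/396Z.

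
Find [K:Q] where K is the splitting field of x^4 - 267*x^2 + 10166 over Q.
[K:Q] = 4

f factors as (x^2 - 46)(x^2 - 221); the splitting field is K = Q(sqrt(46), sqrt(221)). Since 46, 221, and 10166 are all non-squares in Q, the three subfields Q(sqrt(46)), Q(sqrt(221)), Q(sqrt(10166)) are distinct degree-2 extensions, so [K:Q] = 4 (Klein four Galois group).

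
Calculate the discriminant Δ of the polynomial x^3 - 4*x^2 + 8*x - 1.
Δ = -731

For x^3 + a x^2 + b x + c the discriminant is Δ = 18 a b c - 4 a^3 c + a^2 b^2 - 4 b^3 - 27 c^2.
Plug a = -4, b = 8, c = -1:
  18*(-4)*(8)*(-1) - 4*(-4)^3*(-1) + (-4)^2*(8)^2 - 4*(8)^3 - 27*(-1)^2
  = 576 + (-256) + 1024 + (-2048) + (-27)
  = -731.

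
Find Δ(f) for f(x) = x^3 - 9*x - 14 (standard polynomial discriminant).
Δ = -2376

For a depressed cubic x^3 + p x + q the discriminant is Δ = -4 p^3 - 27 q^2 = -4*(-9)^3 - 27*(-14)^2 = 2916 - 5292 = -2376.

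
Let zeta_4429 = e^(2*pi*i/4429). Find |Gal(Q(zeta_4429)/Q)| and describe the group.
|Gal(Q(zeta_4429)/Q)| = phi(4429) = 4284; group ≅ (Z/4429Z)^* ≅ Z/42Z × Z/102Z

The n-th cyclotomic polynomial Φ_4429(x) is the minimal polynomial of zeta_4429 over Q and has degree phi(4429) = 4284. So Q(zeta_4429) is a degree-4284 Galois extension with Galois group (Z/4429Z)^*. By CRT, (Z/4429Z)^* ≅ (Z/43Z)^* × (Z/103Z)^*. Each prime-power unit group is (Z/43Z)^* ≅ Z/42Z; (Z/103Z)^* ≅ Z/102Z. Hence Gal(Q(zeta_4429)/Q) ≅ Z/42Z × Z/102Z.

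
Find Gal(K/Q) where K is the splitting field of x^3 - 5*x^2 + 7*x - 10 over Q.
Gal(K/Q) = S_3 (symmetric group of order 6)

Compute the discriminant of x^3 + (-5)*x^2 + (7)*x + (-10): Δ = -1547. Since Δ is not a rational square, the Galois group is not contained in A_3; it must be the full S_3 (irreducibility of the cubic rules out anything smaller).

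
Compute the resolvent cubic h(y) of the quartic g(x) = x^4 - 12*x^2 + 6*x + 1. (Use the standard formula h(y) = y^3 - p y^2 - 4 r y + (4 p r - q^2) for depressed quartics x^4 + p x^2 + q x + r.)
h(y) = y^3 + 12*y^2 - 4*y - 84

Identify coefficients: p = -12, q = 6, r = 1.
Plug into h(y) = y^3 - p y^2 - 4 r y + (4 p r - q^2):
  h(y) = y^3 - (-12) y^2 - 4*(1) y + (4*(-12)*(1) - (6)^2)
       = y^3 + (12) y^2 + (-4) y + (-84).
Simplifying: h(y) = y^3 + 12*y^2 - 4*y - 84.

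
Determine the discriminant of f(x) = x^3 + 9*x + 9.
Δ = -5103

For a depressed cubic x^3 + p x + q the discriminant is Δ = -4 p^3 - 27 q^2 = -4*(9)^3 - 27*(9)^2 = -2916 - 2187 = -5103.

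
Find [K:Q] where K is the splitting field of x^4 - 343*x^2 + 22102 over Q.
[K:Q] = 4

f factors as (x^2 - 86)(x^2 - 257); the splitting field is K = Q(sqrt(86), sqrt(257)). Since 86, 257, and 22102 are all non-squares in Q, the three subfields Q(sqrt(86)), Q(sqrt(257)), Q(sqrt(22102)) are distinct degree-2 extensions, so [K:Q] = 4 (Klein four Galois group).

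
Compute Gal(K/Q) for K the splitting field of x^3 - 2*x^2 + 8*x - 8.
Gal(K/Q) = S_3 (symmetric group of order 6)

Compute the discriminant of x^3 + (-2)*x^2 + (8)*x + (-8): Δ = -1472. Since Δ is not a rational square, the Galois group is not contained in A_3; it must be the full S_3 (irreducibility of the cubic rules out anything smaller).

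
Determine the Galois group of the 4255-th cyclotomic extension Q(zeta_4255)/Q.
|Gal(Q(zeta_4255)/Q)| = phi(4255) = 3168; group ≅ (Z/4255Z)^* ≅ Z/4Z × Z/22Z × Z/36Z

The n-th cyclotomic polynomial Φ_4255(x) is the minimal polynomial of zeta_4255 over Q and has degree phi(4255) = 3168. So Q(zeta_4255) is a degree-3168 Galois extension with Galois group (Z/4255Z)^*. By CRT, (Z/4255Z)^* ≅ (Z/5Z)^* × (Z/23Z)^* × (Z/37Z)^*. Each prime-power unit group is (Z/5Z)^* ≅ Z/4Z; (Z/23Z)^* ≅ Z/22Z; (Z/37Z)^* ≅ Z/36Z. Hence Gal(Q(zeta_4255)/Q) ≅ Z/4Z × Z/22Z × Z/36Z.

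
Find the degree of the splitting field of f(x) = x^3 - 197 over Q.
[K:Q] = 6

x^3 - 197 has one real root r = 197^(1/3) and two complex roots r*zeta_3, r*zeta_3^2 where zeta_3 = e^(2*pi*i/3). The splitting field is Q(r, zeta_3). [Q(r):Q] = 3 and [Q(zeta_3):Q] = 2 with gcd = 1, so [Q(r, zeta_3):Q] = 3 * 2 = 6.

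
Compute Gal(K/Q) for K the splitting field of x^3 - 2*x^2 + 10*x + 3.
Gal(K/Q) = S_3 (symmetric group of order 6)

Compute the discriminant of x^3 + (-2)*x^2 + (10)*x + (3): Δ = -4827. Since Δ is not a rational square, the Galois group is not contained in A_3; it must be the full S_3 (irreducibility of the cubic rules out anything smaller).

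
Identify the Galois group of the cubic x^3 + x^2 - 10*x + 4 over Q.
Gal(K/Q) = S_3 (symmetric group of order 6)

Compute the discriminant of x^3 + (1)*x^2 + (-10)*x + (4): Δ = 2932. Since Δ is not a rational square, the Galois group is not contained in A_3; it must be the full S_3 (irreducibility of the cubic rules out anything smaller).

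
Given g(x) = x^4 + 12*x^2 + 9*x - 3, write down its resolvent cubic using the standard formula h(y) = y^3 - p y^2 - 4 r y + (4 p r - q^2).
h(y) = y^3 - 12*y^2 + 12*y - 225

Identify coefficients: p = 12, q = 9, r = -3.
Plug into h(y) = y^3 - p y^2 - 4 r y + (4 p r - q^2):
  h(y) = y^3 - (12) y^2 - 4*(-3) y + (4*(12)*(-3) - (9)^2)
       = y^3 + (-12) y^2 + (12) y + (-225).
Simplifying: h(y) = y^3 - 12*y^2 + 12*y - 225.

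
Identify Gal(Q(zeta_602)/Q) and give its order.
|Gal(Q(zeta_602)/Q)| = phi(602) = 252; group ≅ (Z/602Z)^* ≅ Z/6Z × Z/42Z

The n-th cyclotomic polynomial Φ_602(x) is the minimal polynomial of zeta_602 over Q and has degree phi(602) = 252. So Q(zeta_602) is a degree-252 Galois extension with Galois group (Z/602Z)^*. By CRT, (Z/602Z)^* ≅ (Z/2Z)^* × (Z/7Z)^* × (Z/43Z)^*. Each prime-power unit group is (Z/2Z)^* ≅ trivial group (order 1); (Z/7Z)^* ≅ Z/6Z; (Z/43Z)^* ≅ Z/42Z. Hence Gal(Q(zeta_602)/Q) ≅ Z/6Z × Z/42Z.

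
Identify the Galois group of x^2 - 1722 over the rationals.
Gal(K/Q) = Z/2Z (cyclic of order 2)

x^2 - 1722 is irreducible over Q since 1722 is not a rational square. The splitting field Q(sqrt(1722)) has degree 2 over Q, and its unique nontrivial automorphism is sqrt(1722) ↦ -sqrt(1722). Hence Gal(Q(sqrt(1722))/Q) = Z/2Z.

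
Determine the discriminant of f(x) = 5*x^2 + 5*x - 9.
Δ = 205

For a quadratic a x^2 + b x + c the discriminant is Δ = b^2 - 4ac = (5)^2 - 4*(5)*(-9) = 25 - (-180) = 205.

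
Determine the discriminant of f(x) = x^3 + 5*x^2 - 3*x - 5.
Δ = 3508

For x^3 + a x^2 + b x + c the discriminant is Δ = 18 a b c - 4 a^3 c + a^2 b^2 - 4 b^3 - 27 c^2.
Plug a = 5, b = -3, c = -5:
  18*(5)*(-3)*(-5) - 4*(5)^3*(-5) + (5)^2*(-3)^2 - 4*(-3)^3 - 27*(-5)^2
  = 1350 + (2500) + 225 + (108) + (-675)
  = 3508.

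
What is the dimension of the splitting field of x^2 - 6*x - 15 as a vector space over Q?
[K:Q] = 2

The discriminant of x^2 + (-6)*x + (-15) is b^2 - 4c = 36 - (-60) = 96. Since 96 is not a perfect square in Q, the polynomial is irreducible over Q. Its two roots generate a degree-2 extension, so [K:Q] = 2.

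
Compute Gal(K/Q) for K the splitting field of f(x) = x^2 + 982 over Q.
Gal(K/Q) = Z/2Z (cyclic of order 2)

x^2 + 982 is irreducible over Q since -982 is not a rational square. The splitting field Q(sqrt(-982)) has degree 2 over Q, and its unique nontrivial automorphism is sqrt(-982) ↦ -sqrt(-982). Hence Gal(Q(sqrt(-982))/Q) = Z/2Z.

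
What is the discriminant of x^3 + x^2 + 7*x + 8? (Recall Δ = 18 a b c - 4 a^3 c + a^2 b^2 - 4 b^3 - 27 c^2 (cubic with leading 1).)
Δ = -2075

For x^3 + a x^2 + b x + c the discriminant is Δ = 18 a b c - 4 a^3 c + a^2 b^2 - 4 b^3 - 27 c^2.
Plug a = 1, b = 7, c = 8:
  18*(1)*(7)*(8) - 4*(1)^3*(8) + (1)^2*(7)^2 - 4*(7)^3 - 27*(8)^2
  = 1008 + (-32) + 49 + (-1372) + (-1728)
  = -2075.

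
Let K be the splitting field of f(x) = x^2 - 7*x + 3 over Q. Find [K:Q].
[K:Q] = 2

The discriminant of x^2 + (-7)*x + (3) is b^2 - 4c = 49 - (12) = 37. Since 37 is not a perfect square in Q, the polynomial is irreducible over Q. Its two roots generate a degree-2 extension, so [K:Q] = 2.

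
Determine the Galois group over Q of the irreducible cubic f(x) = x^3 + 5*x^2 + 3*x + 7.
Gal(K/Q) = S_3 (symmetric group of order 6)

Compute the discriminant of x^3 + (5)*x^2 + (3)*x + (7): Δ = -2816. Since Δ is not a rational square, the Galois group is not contained in A_3; it must be the full S_3 (irreducibility of the cubic rules out anything smaller).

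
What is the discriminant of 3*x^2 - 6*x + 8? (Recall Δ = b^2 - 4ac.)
Δ = -60

For a quadratic a x^2 + b x + c the discriminant is Δ = b^2 - 4ac = (-6)^2 - 4*(3)*(8) = 36 - (96) = -60.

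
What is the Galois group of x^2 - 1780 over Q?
Gal(K/Q) = Z/2Z (cyclic of order 2)

x^2 - 1780 is irreducible over Q since 1780 is not a rational square. The splitting field Q(sqrt(1780)) has degree 2 over Q, and its unique nontrivial automorphism is sqrt(1780) ↦ -sqrt(1780). Hence Gal(Q(sqrt(1780))/Q) = Z/2Z.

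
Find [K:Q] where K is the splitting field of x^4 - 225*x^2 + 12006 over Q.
[K:Q] = 4

f factors as (x^2 - 87)(x^2 - 138); the splitting field is K = Q(sqrt(87), sqrt(138)). Since 87, 138, and 12006 are all non-squares in Q, the three subfields Q(sqrt(87)), Q(sqrt(138)), Q(sqrt(12006)) are distinct degree-2 extensions, so [K:Q] = 4 (Klein four Galois group).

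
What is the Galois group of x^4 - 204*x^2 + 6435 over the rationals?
Gal(K/Q) = V_4 (Klein four-group, Z/2Z × Z/2Z)

f factors as (x^2 - 39)(x^2 - 165), so the splitting field is K = Q(sqrt(39), sqrt(165)). The elements 39, 165, 6435 are all non-squares in Q, so sqrt(39) and sqrt(165) generate independent quadratic extensions. Thus [K:Q] = 4 and Gal(K/Q) is generated by the two order-2 automorphisms sqrt(39) ↦ -sqrt(39) and sqrt(165) ↦ -sqrt(165), giving V_4.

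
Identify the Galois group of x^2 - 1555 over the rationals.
Gal(K/Q) = Z/2Z (cyclic of order 2)

x^2 - 1555 is irreducible over Q since 1555 is not a rational square. The splitting field Q(sqrt(1555)) has degree 2 over Q, and its unique nontrivial automorphism is sqrt(1555) ↦ -sqrt(1555). Hence Gal(Q(sqrt(1555))/Q) = Z/2Z.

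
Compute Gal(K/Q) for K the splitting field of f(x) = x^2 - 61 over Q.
Gal(K/Q) = Z/2Z (cyclic of order 2)

x^2 - 61 is irreducible over Q since 61 is not a rational square. The splitting field Q(sqrt(61)) has degree 2 over Q, and its unique nontrivial automorphism is sqrt(61) ↦ -sqrt(61). Hence Gal(Q(sqrt(61))/Q) = Z/2Z.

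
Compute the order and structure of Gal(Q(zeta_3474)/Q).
|Gal(Q(zeta_3474)/Q)| = phi(3474) = 1152; group ≅ (Z/3474Z)^* ≅ Z/6Z × Z/192Z

The n-th cyclotomic polynomial Φ_3474(x) is the minimal polynomial of zeta_3474 over Q and has degree phi(3474) = 1152. So Q(zeta_3474) is a degree-1152 Galois extension with Galois group (Z/3474Z)^*. By CRT, (Z/3474Z)^* ≅ (Z/2Z)^* × (Z/9Z)^* × (Z/193Z)^*. Each prime-power unit group is (Z/2Z)^* ≅ trivial group (order 1); (Z/9Z)^* ≅ Z/6Z; (Z/193Z)^* ≅ Z/192Z. Hence Gal(Q(zeta_3474)/Q) ≅ Z/6Z × Z/192Z.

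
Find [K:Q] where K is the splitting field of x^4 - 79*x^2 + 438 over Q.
[K:Q] = 4

f factors as (x^2 - 6)(x^2 - 73); the splitting field is K = Q(sqrt(6), sqrt(73)). Since 6, 73, and 438 are all non-squares in Q, the three subfields Q(sqrt(6)), Q(sqrt(73)), Q(sqrt(438)) are distinct degree-2 extensions, so [K:Q] = 4 (Klein four Galois group).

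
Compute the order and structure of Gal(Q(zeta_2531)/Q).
|Gal(Q(zeta_2531)/Q)| = phi(2531) = 2530; group ≅ (Z/2531Z)^* ≅ Z/2530Z

The n-th cyclotomic polynomial Φ_2531(x) is the minimal polynomial of zeta_2531 over Q and has degree phi(2531) = 2530. So Q(zeta_2531) is a degree-2530 Galois extension with Galois group (Z/2531Z)^*. (Z/2531Z)^* is cyclic since 2531 is an odd prime power (or 4). Hence Gal(Q(zeta_2531)/Q) ≅ Z/2530Z.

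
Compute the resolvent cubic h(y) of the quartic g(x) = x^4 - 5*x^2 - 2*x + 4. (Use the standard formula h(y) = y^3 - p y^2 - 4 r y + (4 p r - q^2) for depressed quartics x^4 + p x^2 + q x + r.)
h(y) = y^3 + 5*y^2 - 16*y - 84

Identify coefficients: p = -5, q = -2, r = 4.
Plug into h(y) = y^3 - p y^2 - 4 r y + (4 p r - q^2):
  h(y) = y^3 - (-5) y^2 - 4*(4) y + (4*(-5)*(4) - (-2)^2)
       = y^3 + (5) y^2 + (-16) y + (-84).
Simplifying: h(y) = y^3 + 5*y^2 - 16*y - 84.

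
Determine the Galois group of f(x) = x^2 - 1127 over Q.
Gal(K/Q) = Z/2Z (cyclic of order 2)

x^2 - 1127 is irreducible over Q since 1127 is not a rational square. The splitting field Q(sqrt(1127)) has degree 2 over Q, and its unique nontrivial automorphism is sqrt(1127) ↦ -sqrt(1127). Hence Gal(Q(sqrt(1127))/Q) = Z/2Z.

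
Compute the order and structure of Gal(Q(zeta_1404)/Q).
|Gal(Q(zeta_1404)/Q)| = phi(1404) = 432; group ≅ (Z/1404Z)^* ≅ Z/2Z × Z/12Z × Z/18Z

The n-th cyclotomic polynomial Φ_1404(x) is the minimal polynomial of zeta_1404 over Q and has degree phi(1404) = 432. So Q(zeta_1404) is a degree-432 Galois extension with Galois group (Z/1404Z)^*. By CRT, (Z/1404Z)^* ≅ (Z/4Z)^* × (Z/27Z)^* × (Z/13Z)^*. Each prime-power unit group is (Z/4Z)^* ≅ Z/2Z; (Z/27Z)^* ≅ Z/18Z; (Z/13Z)^* ≅ Z/12Z. Hence Gal(Q(zeta_1404)/Q) ≅ Z/2Z × Z/12Z × Z/18Z.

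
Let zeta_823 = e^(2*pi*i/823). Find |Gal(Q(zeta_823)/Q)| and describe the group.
|Gal(Q(zeta_823)/Q)| = phi(823) = 822; group ≅ (Z/823Z)^* ≅ Z/822Z

The n-th cyclotomic polynomial Φ_823(x) is the minimal polynomial of zeta_823 over Q and has degree phi(823) = 822. So Q(zeta_823) is a degree-822 Galois extension with Galois group (Z/823Z)^*. (Z/823Z)^* is cyclic since 823 is an odd prime power (or 4). Hence Gal(Q(zeta_823)/Q) ≅ Z/822Z.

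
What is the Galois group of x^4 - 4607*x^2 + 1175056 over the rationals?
Gal(K/Q) = Z/2Z (cyclic of order 2)

f factors as (x^2 - 4336)(x^2 - 271), so the splitting field is K = Q(sqrt(4336), sqrt(271)). The squarefree part of 4336 is 271 and the squarefree part of 271 is also 271, so sqrt(4336) and sqrt(271) are both rational multiples of sqrt(271). Hence Q(sqrt(4336)) = Q(sqrt(271)) = Q(sqrt(271)), and the splitting field collapses to a single degree-2 extension with Galois group Z/2Z.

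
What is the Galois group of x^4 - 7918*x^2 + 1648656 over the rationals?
Gal(K/Q) = Z/2Z (cyclic of order 2)

f factors as (x^2 - 7704)(x^2 - 214), so the splitting field is K = Q(sqrt(7704), sqrt(214)). The squarefree part of 7704 is 214 and the squarefree part of 214 is also 214, so sqrt(7704) and sqrt(214) are both rational multiples of sqrt(214). Hence Q(sqrt(7704)) = Q(sqrt(214)) = Q(sqrt(214)), and the splitting field collapses to a single degree-2 extension with Galois group Z/2Z.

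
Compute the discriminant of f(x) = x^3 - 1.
Δ = -27

For a depressed cubic x^3 + p x + q the discriminant is Δ = -4 p^3 - 27 q^2 = -4*(0)^3 - 27*(-1)^2 = 0 - 27 = -27.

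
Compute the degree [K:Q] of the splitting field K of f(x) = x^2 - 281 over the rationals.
[K:Q] = 2

The polynomial x^2 - 281 is irreducible over Q since 281 is not a perfect square. Its splitting field is Q(sqrt(281)), which has degree 2 over Q.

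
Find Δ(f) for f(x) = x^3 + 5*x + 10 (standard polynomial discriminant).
Δ = -3200

For a depressed cubic x^3 + p x + q the discriminant is Δ = -4 p^3 - 27 q^2 = -4*(5)^3 - 27*(10)^2 = -500 - 2700 = -3200.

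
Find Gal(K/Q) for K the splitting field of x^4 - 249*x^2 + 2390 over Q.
Gal(K/Q) = V_4 (Klein four-group, Z/2Z × Z/2Z)

f factors as (x^2 - 10)(x^2 - 239), so the splitting field is K = Q(sqrt(10), sqrt(239)). The elements 10, 239, 2390 are all non-squares in Q, so sqrt(10) and sqrt(239) generate independent quadratic extensions. Thus [K:Q] = 4 and Gal(K/Q) is generated by the two order-2 automorphisms sqrt(10) ↦ -sqrt(10) and sqrt(239) ↦ -sqrt(239), giving V_4.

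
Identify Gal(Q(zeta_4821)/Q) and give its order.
|Gal(Q(zeta_4821)/Q)| = phi(4821) = 3212; group ≅ (Z/4821Z)^* ≅ Z/2Z × Z/1606Z

The n-th cyclotomic polynomial Φ_4821(x) is the minimal polynomial of zeta_4821 over Q and has degree phi(4821) = 3212. So Q(zeta_4821) is a degree-3212 Galois extension with Galois group (Z/4821Z)^*. By CRT, (Z/4821Z)^* ≅ (Z/3Z)^* × (Z/1607Z)^*. Each prime-power unit group is (Z/3Z)^* ≅ Z/2Z; (Z/1607Z)^* ≅ Z/1606Z. Hence Gal(Q(zeta_4821)/Q) ≅ Z/2Z × Z/1606Z.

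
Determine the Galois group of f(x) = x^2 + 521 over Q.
Gal(K/Q) = Z/2Z (cyclic of order 2)

x^2 + 521 is irreducible over Q since -521 is not a rational square. The splitting field Q(sqrt(-521)) has degree 2 over Q, and its unique nontrivial automorphism is sqrt(-521) ↦ -sqrt(-521). Hence Gal(Q(sqrt(-521))/Q) = Z/2Z.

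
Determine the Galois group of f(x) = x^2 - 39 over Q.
Gal(K/Q) = Z/2Z (cyclic of order 2)

x^2 - 39 is irreducible over Q since 39 is not a rational square. The splitting field Q(sqrt(39)) has degree 2 over Q, and its unique nontrivial automorphism is sqrt(39) ↦ -sqrt(39). Hence Gal(Q(sqrt(39))/Q) = Z/2Z.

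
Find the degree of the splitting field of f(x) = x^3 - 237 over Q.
[K:Q] = 6

x^3 - 237 has one real root r = 237^(1/3) and two complex roots r*zeta_3, r*zeta_3^2 where zeta_3 = e^(2*pi*i/3). The splitting field is Q(r, zeta_3). [Q(r):Q] = 3 and [Q(zeta_3):Q] = 2 with gcd = 1, so [Q(r, zeta_3):Q] = 3 * 2 = 6.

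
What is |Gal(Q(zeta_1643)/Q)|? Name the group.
|Gal(Q(zeta_1643)/Q)| = phi(1643) = 1560; group ≅ (Z/1643Z)^* ≅ Z/30Z × Z/52Z

The n-th cyclotomic polynomial Φ_1643(x) is the minimal polynomial of zeta_1643 over Q and has degree phi(1643) = 1560. So Q(zeta_1643) is a degree-1560 Galois extension with Galois group (Z/1643Z)^*. By CRT, (Z/1643Z)^* ≅ (Z/31Z)^* × (Z/53Z)^*. Each prime-power unit group is (Z/31Z)^* ≅ Z/30Z; (Z/53Z)^* ≅ Z/52Z. Hence Gal(Q(zeta_1643)/Q) ≅ Z/30Z × Z/52Z.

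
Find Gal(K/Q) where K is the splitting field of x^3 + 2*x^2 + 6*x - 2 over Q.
Gal(K/Q) = S_3 (symmetric group of order 6)

Compute the discriminant of x^3 + (2)*x^2 + (6)*x + (-2): Δ = -1196. Since Δ is not a rational square, the Galois group is not contained in A_3; it must be the full S_3 (irreducibility of the cubic rules out anything smaller).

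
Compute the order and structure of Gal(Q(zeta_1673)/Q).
|Gal(Q(zeta_1673)/Q)| = phi(1673) = 1428; group ≅ (Z/1673Z)^* ≅ Z/6Z × Z/238Z

The n-th cyclotomic polynomial Φ_1673(x) is the minimal polynomial of zeta_1673 over Q and has degree phi(1673) = 1428. So Q(zeta_1673) is a degree-1428 Galois extension with Galois group (Z/1673Z)^*. By CRT, (Z/1673Z)^* ≅ (Z/7Z)^* × (Z/239Z)^*. Each prime-power unit group is (Z/7Z)^* ≅ Z/6Z; (Z/239Z)^* ≅ Z/238Z. Hence Gal(Q(zeta_1673)/Q) ≅ Z/6Z × Z/238Z.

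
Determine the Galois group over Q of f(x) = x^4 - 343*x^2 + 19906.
Gal(K/Q) = V_4 (Klein four-group, Z/2Z × Z/2Z)

f factors as (x^2 - 269)(x^2 - 74), so the splitting field is K = Q(sqrt(269), sqrt(74)). The elements 269, 74, 19906 are all non-squares in Q, so sqrt(269) and sqrt(74) generate independent quadratic extensions. Thus [K:Q] = 4 and Gal(K/Q) is generated by the two order-2 automorphisms sqrt(269) ↦ -sqrt(269) and sqrt(74) ↦ -sqrt(74), giving V_4.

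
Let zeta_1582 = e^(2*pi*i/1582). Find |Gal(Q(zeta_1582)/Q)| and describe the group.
|Gal(Q(zeta_1582)/Q)| = phi(1582) = 672; group ≅ (Z/1582Z)^* ≅ Z/6Z × Z/112Z

The n-th cyclotomic polynomial Φ_1582(x) is the minimal polynomial of zeta_1582 over Q and has degree phi(1582) = 672. So Q(zeta_1582) is a degree-672 Galois extension with Galois group (Z/1582Z)^*. By CRT, (Z/1582Z)^* ≅ (Z/2Z)^* × (Z/7Z)^* × (Z/113Z)^*. Each prime-power unit group is (Z/2Z)^* ≅ trivial group (order 1); (Z/7Z)^* ≅ Z/6Z; (Z/113Z)^* ≅ Z/112Z. Hence Gal(Q(zeta_1582)/Q) ≅ Z/6Z × Z/112Z.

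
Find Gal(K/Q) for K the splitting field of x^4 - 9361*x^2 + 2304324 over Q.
Gal(K/Q) = Z/2Z (cyclic of order 2)

f factors as (x^2 - 253)(x^2 - 9108), so the splitting field is K = Q(sqrt(253), sqrt(9108)). The squarefree part of 253 is 253 and the squarefree part of 9108 is also 253, so sqrt(253) and sqrt(9108) are both rational multiples of sqrt(253). Hence Q(sqrt(253)) = Q(sqrt(9108)) = Q(sqrt(253)), and the splitting field collapses to a single degree-2 extension with Galois group Z/2Z.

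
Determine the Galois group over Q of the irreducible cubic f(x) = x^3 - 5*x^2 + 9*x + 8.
Gal(K/Q) = S_3 (symmetric group of order 6)

Compute the discriminant of x^3 + (-5)*x^2 + (9)*x + (8): Δ = -5099. Since Δ is not a rational square, the Galois group is not contained in A_3; it must be the full S_3 (irreducibility of the cubic rules out anything smaller).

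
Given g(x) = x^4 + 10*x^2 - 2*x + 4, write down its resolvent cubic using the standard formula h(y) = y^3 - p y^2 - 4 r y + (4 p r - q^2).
h(y) = y^3 - 10*y^2 - 16*y + 156

Identify coefficients: p = 10, q = -2, r = 4.
Plug into h(y) = y^3 - p y^2 - 4 r y + (4 p r - q^2):
  h(y) = y^3 - (10) y^2 - 4*(4) y + (4*(10)*(4) - (-2)^2)
       = y^3 + (-10) y^2 + (-16) y + (156).
Simplifying: h(y) = y^3 - 10*y^2 - 16*y + 156.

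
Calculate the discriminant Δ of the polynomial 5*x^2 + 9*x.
Δ = 81

For a quadratic a x^2 + b x + c the discriminant is Δ = b^2 - 4ac = (9)^2 - 4*(5)*(0) = 81 - (0) = 81.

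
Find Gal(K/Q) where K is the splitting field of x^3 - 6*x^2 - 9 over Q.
Gal(K/Q) = S_3 (symmetric group of order 6)

Compute the discriminant of x^3 + (-6)*x^2 + (0)*x + (-9): Δ = -9963. Since Δ is not a rational square, the Galois group is not contained in A_3; it must be the full S_3 (irreducibility of the cubic rules out anything smaller).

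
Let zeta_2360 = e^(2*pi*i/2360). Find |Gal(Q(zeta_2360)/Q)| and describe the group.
|Gal(Q(zeta_2360)/Q)| = phi(2360) = 928; group ≅ (Z/2360Z)^* ≅ Z/2Z × Z/2Z × Z/4Z × Z/58Z

The n-th cyclotomic polynomial Φ_2360(x) is the minimal polynomial of zeta_2360 over Q and has degree phi(2360) = 928. So Q(zeta_2360) is a degree-928 Galois extension with Galois group (Z/2360Z)^*. By CRT, (Z/2360Z)^* ≅ (Z/8Z)^* × (Z/5Z)^* × (Z/59Z)^*. Each prime-power unit group is (Z/8Z)^* ≅ Z/2Z × Z/2Z; (Z/5Z)^* ≅ Z/4Z; (Z/59Z)^* ≅ Z/58Z. Hence Gal(Q(zeta_2360)/Q) ≅ Z/2Z × Z/2Z × Z/4Z × Z/58Z.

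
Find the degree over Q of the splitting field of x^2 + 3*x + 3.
[K:Q] = 2

The discriminant of x^2 + (3)*x + (3) is b^2 - 4c = 9 - (12) = -3. Since -3 is not a perfect square in Q, the polynomial is irreducible over Q. Its two roots generate a degree-2 extension, so [K:Q] = 2.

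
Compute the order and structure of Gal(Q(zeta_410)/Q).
|Gal(Q(zeta_410)/Q)| = phi(410) = 160; group ≅ (Z/410Z)^* ≅ Z/4Z × Z/40Z

The n-th cyclotomic polynomial Φ_410(x) is the minimal polynomial of zeta_410 over Q and has degree phi(410) = 160. So Q(zeta_410) is a degree-160 Galois extension with Galois group (Z/410Z)^*. By CRT, (Z/410Z)^* ≅ (Z/2Z)^* × (Z/5Z)^* × (Z/41Z)^*. Each prime-power unit group is (Z/2Z)^* ≅ trivial group (order 1); (Z/5Z)^* ≅ Z/4Z; (Z/41Z)^* ≅ Z/40Z. Hence Gal(Q(zeta_410)/Q) ≅ Z/4Z × Z/40Z.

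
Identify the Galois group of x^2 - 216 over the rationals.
Gal(K/Q) = Z/2Z (cyclic of order 2)

x^2 - 216 is irreducible over Q since 216 is not a rational square. The splitting field Q(sqrt(216)) has degree 2 over Q, and its unique nontrivial automorphism is sqrt(216) ↦ -sqrt(216). Hence Gal(Q(sqrt(216))/Q) = Z/2Z.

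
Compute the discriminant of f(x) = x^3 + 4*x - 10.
Δ = -2956

For a depressed cubic x^3 + p x + q the discriminant is Δ = -4 p^3 - 27 q^2 = -4*(4)^3 - 27*(-10)^2 = -256 - 2700 = -2956.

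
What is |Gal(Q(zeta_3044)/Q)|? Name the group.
|Gal(Q(zeta_3044)/Q)| = phi(3044) = 1520; group ≅ (Z/3044Z)^* ≅ Z/2Z × Z/760Z

The n-th cyclotomic polynomial Φ_3044(x) is the minimal polynomial of zeta_3044 over Q and has degree phi(3044) = 1520. So Q(zeta_3044) is a degree-1520 Galois extension with Galois group (Z/3044Z)^*. By CRT, (Z/3044Z)^* ≅ (Z/4Z)^* × (Z/761Z)^*. Each prime-power unit group is (Z/4Z)^* ≅ Z/2Z; (Z/761Z)^* ≅ Z/760Z. Hence Gal(Q(zeta_3044)/Q) ≅ Z/2Z × Z/760Z.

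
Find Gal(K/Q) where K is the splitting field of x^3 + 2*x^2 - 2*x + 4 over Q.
Gal(K/Q) = S_3 (symmetric group of order 6)

Compute the discriminant of x^3 + (2)*x^2 + (-2)*x + (4): Δ = -800. Since Δ is not a rational square, the Galois group is not contained in A_3; it must be the full S_3 (irreducibility of the cubic rules out anything smaller).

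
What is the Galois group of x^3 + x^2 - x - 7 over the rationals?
Gal(K/Q) = S_3 (symmetric group of order 6)

Compute the discriminant of x^3 + (1)*x^2 + (-1)*x + (-7): Δ = -1164. Since Δ is not a rational square, the Galois group is not contained in A_3; it must be the full S_3 (irreducibility of the cubic rules out anything smaller).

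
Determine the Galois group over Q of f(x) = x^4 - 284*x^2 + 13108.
Gal(K/Q) = V_4 (Klein four-group, Z/2Z × Z/2Z)

f factors as (x^2 - 226)(x^2 - 58), so the splitting field is K = Q(sqrt(226), sqrt(58)). The elements 226, 58, 13108 are all non-squares in Q, so sqrt(226) and sqrt(58) generate independent quadratic extensions. Thus [K:Q] = 4 and Gal(K/Q) is generated by the two order-2 automorphisms sqrt(226) ↦ -sqrt(226) and sqrt(58) ↦ -sqrt(58), giving V_4.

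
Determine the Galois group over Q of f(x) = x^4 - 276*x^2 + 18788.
Gal(K/Q) = V_4 (Klein four-group, Z/2Z × Z/2Z)

f factors as (x^2 - 122)(x^2 - 154), so the splitting field is K = Q(sqrt(122), sqrt(154)). The elements 122, 154, 18788 are all non-squares in Q, so sqrt(122) and sqrt(154) generate independent quadratic extensions. Thus [K:Q] = 4 and Gal(K/Q) is generated by the two order-2 automorphisms sqrt(122) ↦ -sqrt(122) and sqrt(154) ↦ -sqrt(154), giving V_4.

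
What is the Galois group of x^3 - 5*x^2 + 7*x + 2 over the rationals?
Gal(K/Q) = S_3 (symmetric group of order 6)

Compute the discriminant of x^3 + (-5)*x^2 + (7)*x + (2): Δ = -515. Since Δ is not a rational square, the Galois group is not contained in A_3; it must be the full S_3 (irreducibility of the cubic rules out anything smaller).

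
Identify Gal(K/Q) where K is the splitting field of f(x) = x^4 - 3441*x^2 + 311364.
Gal(K/Q) = Z/2Z (cyclic of order 2)

f factors as (x^2 - 3348)(x^2 - 93), so the splitting field is K = Q(sqrt(3348), sqrt(93)). The squarefree part of 3348 is 93 and the squarefree part of 93 is also 93, so sqrt(3348) and sqrt(93) are both rational multiples of sqrt(93). Hence Q(sqrt(3348)) = Q(sqrt(93)) = Q(sqrt(93)), and the splitting field collapses to a single degree-2 extension with Galois group Z/2Z.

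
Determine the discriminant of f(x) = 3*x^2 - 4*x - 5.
Δ = 76

For a quadratic a x^2 + b x + c the discriminant is Δ = b^2 - 4ac = (-4)^2 - 4*(3)*(-5) = 16 - (-60) = 76.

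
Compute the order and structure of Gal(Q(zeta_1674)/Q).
|Gal(Q(zeta_1674)/Q)| = phi(1674) = 540; group ≅ (Z/1674Z)^* ≅ Z/18Z × Z/30Z

The n-th cyclotomic polynomial Φ_1674(x) is the minimal polynomial of zeta_1674 over Q and has degree phi(1674) = 540. So Q(zeta_1674) is a degree-540 Galois extension with Galois group (Z/1674Z)^*. By CRT, (Z/1674Z)^* ≅ (Z/2Z)^* × (Z/27Z)^* × (Z/31Z)^*. Each prime-power unit group is (Z/2Z)^* ≅ trivial group (order 1); (Z/27Z)^* ≅ Z/18Z; (Z/31Z)^* ≅ Z/30Z. Hence Gal(Q(zeta_1674)/Q) ≅ Z/18Z × Z/30Z.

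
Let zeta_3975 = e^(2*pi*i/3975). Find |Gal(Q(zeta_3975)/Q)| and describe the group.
|Gal(Q(zeta_3975)/Q)| = phi(3975) = 2080; group ≅ (Z/3975Z)^* ≅ Z/2Z × Z/20Z × Z/52Z

The n-th cyclotomic polynomial Φ_3975(x) is the minimal polynomial of zeta_3975 over Q and has degree phi(3975) = 2080. So Q(zeta_3975) is a degree-2080 Galois extension with Galois group (Z/3975Z)^*. By CRT, (Z/3975Z)^* ≅ (Z/3Z)^* × (Z/25Z)^* × (Z/53Z)^*. Each prime-power unit group is (Z/3Z)^* ≅ Z/2Z; (Z/25Z)^* ≅ Z/20Z; (Z/53Z)^* ≅ Z/52Z. Hence Gal(Q(zeta_3975)/Q) ≅ Z/2Z × Z/20Z × Z/52Z.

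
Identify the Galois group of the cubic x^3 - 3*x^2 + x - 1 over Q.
Gal(K/Q) = S_3 (symmetric group of order 6)

Compute the discriminant of x^3 + (-3)*x^2 + (1)*x + (-1): Δ = -76. Since Δ is not a rational square, the Galois group is not contained in A_3; it must be the full S_3 (irreducibility of the cubic rules out anything smaller).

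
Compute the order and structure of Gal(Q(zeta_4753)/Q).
|Gal(Q(zeta_4753)/Q)| = phi(4753) = 4032; group ≅ (Z/4753Z)^* ≅ Z/42Z × Z/96Z

The n-th cyclotomic polynomial Φ_4753(x) is the minimal polynomial of zeta_4753 over Q and has degree phi(4753) = 4032. So Q(zeta_4753) is a degree-4032 Galois extension with Galois group (Z/4753Z)^*. By CRT, (Z/4753Z)^* ≅ (Z/49Z)^* × (Z/97Z)^*. Each prime-power unit group is (Z/49Z)^* ≅ Z/42Z; (Z/97Z)^* ≅ Z/96Z. Hence Gal(Q(zeta_4753)/Q) ≅ Z/42Z × Z/96Z.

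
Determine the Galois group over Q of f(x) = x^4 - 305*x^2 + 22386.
Gal(K/Q) = V_4 (Klein four-group, Z/2Z × Z/2Z)

f factors as (x^2 - 182)(x^2 - 123), so the splitting field is K = Q(sqrt(182), sqrt(123)). The elements 182, 123, 22386 are all non-squares in Q, so sqrt(182) and sqrt(123) generate independent quadratic extensions. Thus [K:Q] = 4 and Gal(K/Q) is generated by the two order-2 automorphisms sqrt(182) ↦ -sqrt(182) and sqrt(123) ↦ -sqrt(123), giving V_4.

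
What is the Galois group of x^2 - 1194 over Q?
Gal(K/Q) = Z/2Z (cyclic of order 2)

x^2 - 1194 is irreducible over Q since 1194 is not a rational square. The splitting field Q(sqrt(1194)) has degree 2 over Q, and its unique nontrivial automorphism is sqrt(1194) ↦ -sqrt(1194). Hence Gal(Q(sqrt(1194))/Q) = Z/2Z.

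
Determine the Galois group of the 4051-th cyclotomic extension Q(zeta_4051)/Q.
|Gal(Q(zeta_4051)/Q)| = phi(4051) = 4050; group ≅ (Z/4051Z)^* ≅ Z/4050Z

The n-th cyclotomic polynomial Φ_4051(x) is the minimal polynomial of zeta_4051 over Q and has degree phi(4051) = 4050. So Q(zeta_4051) is a degree-4050 Galois extension with Galois group (Z/4051Z)^*. (Z/4051Z)^* is cyclic since 4051 is an odd prime power (or 4). Hence Gal(Q(zeta_4051)/Q) ≅ Z/4050Z.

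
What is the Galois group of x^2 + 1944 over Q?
Gal(K/Q) = Z/2Z (cyclic of order 2)

x^2 + 1944 is irreducible over Q since -1944 is not a rational square. The splitting field Q(sqrt(-1944)) has degree 2 over Q, and its unique nontrivial automorphism is sqrt(-1944) ↦ -sqrt(-1944). Hence Gal(Q(sqrt(-1944))/Q) = Z/2Z.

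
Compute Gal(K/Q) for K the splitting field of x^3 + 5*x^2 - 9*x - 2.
Gal(K/Q) = S_3 (symmetric group of order 6)

Compute the discriminant of x^3 + (5)*x^2 + (-9)*x + (-2): Δ = 7453. Since Δ is not a rational square, the Galois group is not contained in A_3; it must be the full S_3 (irreducibility of the cubic rules out anything smaller).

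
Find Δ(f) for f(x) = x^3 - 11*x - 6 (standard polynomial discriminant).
Δ = 4352

For a depressed cubic x^3 + p x + q the discriminant is Δ = -4 p^3 - 27 q^2 = -4*(-11)^3 - 27*(-6)^2 = 5324 - 972 = 4352.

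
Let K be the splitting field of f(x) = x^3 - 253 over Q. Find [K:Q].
[K:Q] = 6

x^3 - 253 has one real root r = 253^(1/3) and two complex roots r*zeta_3, r*zeta_3^2 where zeta_3 = e^(2*pi*i/3). The splitting field is Q(r, zeta_3). [Q(r):Q] = 3 and [Q(zeta_3):Q] = 2 with gcd = 1, so [Q(r, zeta_3):Q] = 3 * 2 = 6.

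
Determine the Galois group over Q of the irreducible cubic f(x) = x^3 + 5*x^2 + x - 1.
Gal(K/Q) = S_3 (symmetric group of order 6)

Compute the discriminant of x^3 + (5)*x^2 + (1)*x + (-1): Δ = 404. Since Δ is not a rational square, the Galois group is not contained in A_3; it must be the full S_3 (irreducibility of the cubic rules out anything smaller).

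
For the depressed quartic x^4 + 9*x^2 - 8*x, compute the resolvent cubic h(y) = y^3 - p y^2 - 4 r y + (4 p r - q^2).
h(y) = y^3 - 9*y^2 - 64

Identify coefficients: p = 9, q = -8, r = 0.
Plug into h(y) = y^3 - p y^2 - 4 r y + (4 p r - q^2):
  h(y) = y^3 - (9) y^2 - 4*(0) y + (4*(9)*(0) - (-8)^2)
       = y^3 + (-9) y^2 + (0) y + (-64).
Simplifying: h(y) = y^3 - 9*y^2 - 64.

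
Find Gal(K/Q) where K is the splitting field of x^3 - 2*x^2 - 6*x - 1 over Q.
Gal(K/Q) = S_3 (symmetric group of order 6)

Compute the discriminant of x^3 + (-2)*x^2 + (-6)*x + (-1): Δ = 733. Since Δ is not a rational square, the Galois group is not contained in A_3; it must be the full S_3 (irreducibility of the cubic rules out anything smaller).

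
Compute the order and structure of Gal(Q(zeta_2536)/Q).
|Gal(Q(zeta_2536)/Q)| = phi(2536) = 1264; group ≅ (Z/2536Z)^* ≅ Z/2Z × Z/2Z × Z/316Z

The n-th cyclotomic polynomial Φ_2536(x) is the minimal polynomial of zeta_2536 over Q and has degree phi(2536) = 1264. So Q(zeta_2536) is a degree-1264 Galois extension with Galois group (Z/2536Z)^*. By CRT, (Z/2536Z)^* ≅ (Z/8Z)^* × (Z/317Z)^*. Each prime-power unit group is (Z/8Z)^* ≅ Z/2Z × Z/2Z; (Z/317Z)^* ≅ Z/316Z. Hence Gal(Q(zeta_2536)/Q) ≅ Z/2Z × Z/2Z × Z/316Z.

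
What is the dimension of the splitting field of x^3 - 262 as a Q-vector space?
[K:Q] = 6

x^3 - 262 has one real root r = 262^(1/3) and two complex roots r*zeta_3, r*zeta_3^2 where zeta_3 = e^(2*pi*i/3). The splitting field is Q(r, zeta_3). [Q(r):Q] = 3 and [Q(zeta_3):Q] = 2 with gcd = 1, so [Q(r, zeta_3):Q] = 3 * 2 = 6.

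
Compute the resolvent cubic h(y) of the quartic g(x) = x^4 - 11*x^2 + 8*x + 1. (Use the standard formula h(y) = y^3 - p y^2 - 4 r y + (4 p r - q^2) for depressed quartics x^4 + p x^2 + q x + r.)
h(y) = y^3 + 11*y^2 - 4*y - 108

Identify coefficients: p = -11, q = 8, r = 1.
Plug into h(y) = y^3 - p y^2 - 4 r y + (4 p r - q^2):
  h(y) = y^3 - (-11) y^2 - 4*(1) y + (4*(-11)*(1) - (8)^2)
       = y^3 + (11) y^2 + (-4) y + (-108).
Simplifying: h(y) = y^3 + 11*y^2 - 4*y - 108.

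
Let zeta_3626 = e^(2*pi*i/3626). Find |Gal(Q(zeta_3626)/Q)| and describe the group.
|Gal(Q(zeta_3626)/Q)| = phi(3626) = 1512; group ≅ (Z/3626Z)^* ≅ Z/36Z × Z/42Z

The n-th cyclotomic polynomial Φ_3626(x) is the minimal polynomial of zeta_3626 over Q and has degree phi(3626) = 1512. So Q(zeta_3626) is a degree-1512 Galois extension with Galois group (Z/3626Z)^*. By CRT, (Z/3626Z)^* ≅ (Z/2Z)^* × (Z/49Z)^* × (Z/37Z)^*. Each prime-power unit group is (Z/2Z)^* ≅ trivial group (order 1); (Z/49Z)^* ≅ Z/42Z; (Z/37Z)^* ≅ Z/36Z. Hence Gal(Q(zeta_3626)/Q) ≅ Z/36Z × Z/42Z.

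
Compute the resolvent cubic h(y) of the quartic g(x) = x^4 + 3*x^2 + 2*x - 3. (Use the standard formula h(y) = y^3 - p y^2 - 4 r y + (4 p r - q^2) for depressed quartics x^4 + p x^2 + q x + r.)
h(y) = y^3 - 3*y^2 + 12*y - 40

Identify coefficients: p = 3, q = 2, r = -3.
Plug into h(y) = y^3 - p y^2 - 4 r y + (4 p r - q^2):
  h(y) = y^3 - (3) y^2 - 4*(-3) y + (4*(3)*(-3) - (2)^2)
       = y^3 + (-3) y^2 + (12) y + (-40).
Simplifying: h(y) = y^3 - 3*y^2 + 12*y - 40.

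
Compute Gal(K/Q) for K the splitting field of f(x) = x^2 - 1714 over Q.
Gal(K/Q) = Z/2Z (cyclic of order 2)

x^2 - 1714 is irreducible over Q since 1714 is not a rational square. The splitting field Q(sqrt(1714)) has degree 2 over Q, and its unique nontrivial automorphism is sqrt(1714) ↦ -sqrt(1714). Hence Gal(Q(sqrt(1714))/Q) = Z/2Z.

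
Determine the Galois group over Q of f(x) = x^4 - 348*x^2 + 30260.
Gal(K/Q) = V_4 (Klein four-group, Z/2Z × Z/2Z)

f factors as (x^2 - 178)(x^2 - 170), so the splitting field is K = Q(sqrt(178), sqrt(170)). The elements 178, 170, 30260 are all non-squares in Q, so sqrt(178) and sqrt(170) generate independent quadratic extensions. Thus [K:Q] = 4 and Gal(K/Q) is generated by the two order-2 automorphisms sqrt(178) ↦ -sqrt(178) and sqrt(170) ↦ -sqrt(170), giving V_4.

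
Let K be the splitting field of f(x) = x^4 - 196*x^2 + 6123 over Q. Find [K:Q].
[K:Q] = 4

f factors as (x^2 - 157)(x^2 - 39); the splitting field is K = Q(sqrt(157), sqrt(39)). Since 157, 39, and 6123 are all non-squares in Q, the three subfields Q(sqrt(157)), Q(sqrt(39)), Q(sqrt(6123)) are distinct degree-2 extensions, so [K:Q] = 4 (Klein four Galois group).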